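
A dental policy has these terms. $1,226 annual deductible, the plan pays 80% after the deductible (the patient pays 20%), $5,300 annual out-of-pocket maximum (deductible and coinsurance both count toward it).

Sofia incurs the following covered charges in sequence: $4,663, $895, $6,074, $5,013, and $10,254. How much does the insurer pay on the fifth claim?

Claim 1 — $4,663: deductible takes $1,226, $3,437 remains; coinsurance $3,437 × 20% = $687.40. Cost to patient: $1,913.40. OOP to date $1,913.40. Plan pays $4,663 − $1,913.40 = $2,749.60.
Claim 2 — $895: deductible met; 20% of $895 = $179. Patient owes $179 (running OOP $2,092.40). Insurer: $895 − $179 = $716.
Claim 3 — $6,074: deductible already satisfied, so patient's share is 20% × $6,074 = $1,214.80. Cost to patient: $1,214.80. OOP to date $3,307.20. Insurer: $6,074 − $1,214.80 = $4,859.20.
Claim 4 — $5,013: 20% coinsurance on $5,013 = $1,002.60. Patient pays $1,002.60; OOP now $4,309.80. Insurer: $5,013 − $1,002.60 = $4,010.40.
Claim 5 — $10,254: deductible met; 20% of $10,254 = $2,050.80. Adding that to $4,309.80 gives $6,360.60, past the $5,300 cap; patient pays only $5,300 − $4,309.80 = $990.20. Insurer: $10,254 − $990.20 = $9,263.80.

$9,263.80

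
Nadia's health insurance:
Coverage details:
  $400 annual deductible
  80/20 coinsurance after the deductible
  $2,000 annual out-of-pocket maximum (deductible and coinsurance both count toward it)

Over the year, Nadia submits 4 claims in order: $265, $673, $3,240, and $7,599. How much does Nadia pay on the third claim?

$648

#1 ($265): fully absorbed by the deductible. Cost to patient: $265. OOP to date $265.
#2 ($673): $135 finishes the deductible; $538 goes to coinsurance; 20% of $538 = $107.60. Cost to patient: $242.60. OOP to date $507.60.
#3 ($3,240): deductible already satisfied, so patient's share is 20% × $3,240 = $648. Patient owes $648 (running OOP $1,155.60).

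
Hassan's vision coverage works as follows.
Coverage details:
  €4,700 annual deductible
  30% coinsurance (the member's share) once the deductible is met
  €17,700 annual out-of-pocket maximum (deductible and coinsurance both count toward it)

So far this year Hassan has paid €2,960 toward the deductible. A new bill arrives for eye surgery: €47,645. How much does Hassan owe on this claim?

€14,740

Remaining deductible: €4,700 − €2,960 = €1,740.
That leaves €47,645 − €1,740 = €45,905 for coinsurance.
Member's 30% share of €45,905 is €13,771.50.
That puts the member's cost at €1,740 + €13,771.50 = €15,511.50 before any cap.
That would bring total out-of-pocket to €18,471.50, past the €17,700 cap. The member is capped at €17,700 − €2,960 = €14,740 on this claim.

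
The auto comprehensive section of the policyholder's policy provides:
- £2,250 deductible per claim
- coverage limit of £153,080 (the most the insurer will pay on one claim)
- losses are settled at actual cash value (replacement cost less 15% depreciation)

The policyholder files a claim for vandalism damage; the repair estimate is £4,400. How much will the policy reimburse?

Actual cash value after 15% depreciation: £4,400 × 85% = £3,740.
Subtract the deductible: £3,740 − £2,250 = £1,490.
£1,490 ≤ £153,080, so the limit doesn't bind; insurer pays £1,490.

£1,490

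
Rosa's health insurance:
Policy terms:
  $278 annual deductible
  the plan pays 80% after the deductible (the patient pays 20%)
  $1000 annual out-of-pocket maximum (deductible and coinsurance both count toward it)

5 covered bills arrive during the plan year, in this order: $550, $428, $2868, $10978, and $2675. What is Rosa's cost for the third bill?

#1 ($550): deductible takes $278, $272 remains; 20% of $272 = $54.40. Patient pays $332.40; OOP now $332.40.
#2 ($428): deductible met; 20% of $428 = $85.60. Patient pays $85.60; OOP now $418.
#3 ($2868): 20% coinsurance on $2868 = $573.60. Patient owes $573.60 (running OOP $991.60).

$573.60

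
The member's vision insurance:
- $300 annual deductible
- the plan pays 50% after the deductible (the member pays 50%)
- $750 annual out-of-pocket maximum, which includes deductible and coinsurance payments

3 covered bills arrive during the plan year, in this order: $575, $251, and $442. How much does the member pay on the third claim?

$187

Claim 1 — $575: deductible takes $300, $275 remains; coinsurance $275 × 50% = $137.50. Cost to member: $437.50. OOP to date $437.50.
Claim 2 — $251: deductible already satisfied, so member's share is 50% × $251 = $125.50. Cost to member: $125.50. OOP to date $563.
Claim 3 — $442: deductible already satisfied, so member's share is 50% × $442 = $221. Adding that to $563 gives $784, past the $750 cap; member pays only $750 − $563 = $187.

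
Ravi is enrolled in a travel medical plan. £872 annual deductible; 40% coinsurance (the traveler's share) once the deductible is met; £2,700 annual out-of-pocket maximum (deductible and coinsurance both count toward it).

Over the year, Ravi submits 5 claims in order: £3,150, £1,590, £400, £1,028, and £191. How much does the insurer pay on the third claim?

Claim 1 (£3,150): £872 finishes the deductible; £2,278 goes to coinsurance; coinsurance £2,278 × 40% = £911.20. Cost to traveler: £1,783.20. OOP to date £1,783.20. Plan pays £3,150 − £1,783.20 = £1,366.80.
Claim 2 (£1,590): deductible met; 40% of £1,590 = £636. Traveler owes £636 (running OOP £2,419.20). Plan pays £1,590 − £636 = £954.
Claim 3 (£400): deductible met; 40% of £400 = £160. Traveler pays £160; OOP now £2,579.20. Insurer: £400 − £160 = £240.

£240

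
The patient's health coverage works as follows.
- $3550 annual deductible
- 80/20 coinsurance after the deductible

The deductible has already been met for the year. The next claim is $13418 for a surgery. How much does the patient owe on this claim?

$2683.60

The deductible is already satisfied, so the full bill goes to coinsurance.
Patient's 20% share of $13418 is $2683.60.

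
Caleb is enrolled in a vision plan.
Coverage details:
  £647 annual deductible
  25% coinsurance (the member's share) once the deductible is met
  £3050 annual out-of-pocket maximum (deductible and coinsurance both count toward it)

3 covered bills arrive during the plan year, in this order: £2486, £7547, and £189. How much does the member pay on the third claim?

£47.25

Claim 1 (£2486): deductible takes £647, £1839 remains; coinsurance £1839 × 25% = £459.75. Member owes £1106.75 (running OOP £1106.75).
Claim 2 (£7547): 25% coinsurance on £7547 = £1886.75. Member owes £1886.75 (running OOP £2993.50).
Claim 3 (£189): deductible met; 25% of £189 = £47.25. Cost to member: £47.25. OOP to date £3040.75.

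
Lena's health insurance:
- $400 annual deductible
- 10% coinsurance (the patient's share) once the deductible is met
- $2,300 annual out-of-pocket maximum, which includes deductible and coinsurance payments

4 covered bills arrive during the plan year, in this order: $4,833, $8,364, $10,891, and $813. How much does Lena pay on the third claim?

$620.30

Bill 1, $4,833: $400 finishes the deductible; $4,433 goes to coinsurance; 10% of $4,433 = $443.30. Patient owes $843.30 (running OOP $843.30).
Bill 2, $8,364: deductible already satisfied, so patient's share is 10% × $8,364 = $836.40. Patient owes $836.40 (running OOP $1,679.70).
Bill 3, $10,891: deductible already satisfied, so patient's share is 10% × $10,891 = $1,089.10. OOP would hit $2,768.80 > $2,300, so the cap limits the patient to $2,300 − $1,679.70 = $620.30.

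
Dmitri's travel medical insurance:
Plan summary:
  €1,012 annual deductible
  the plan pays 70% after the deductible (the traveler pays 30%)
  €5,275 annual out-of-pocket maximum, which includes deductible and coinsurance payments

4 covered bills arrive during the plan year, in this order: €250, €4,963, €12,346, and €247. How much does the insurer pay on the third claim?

€9,343.30

Claim 1 — €250: fully absorbed by the deductible. Traveler owes €250 (running OOP €250). Plan pays €250 − €250 = €0.
Claim 2 — €4,963: €762 to deductible, leaving €4,201; 30% of €4,201 = €1,260.30. Traveler pays €2,022.30; OOP now €2,272.30. Plan pays €4,963 − €2,022.30 = €2,940.70.
Claim 3 — €12,346: deductible met; 30% of €12,346 = €3,703.80. OOP would hit €5,976.10 > €5,275, so the cap limits the traveler to €5,275 − €2,272.30 = €3,002.70. Plan pays €12,346 − €3,002.70 = €9,343.30.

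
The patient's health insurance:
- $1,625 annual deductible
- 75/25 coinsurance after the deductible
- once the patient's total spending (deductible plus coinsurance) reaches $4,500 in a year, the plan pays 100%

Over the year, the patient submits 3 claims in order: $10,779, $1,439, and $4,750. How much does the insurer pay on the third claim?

$4,523.25

Claim 1 ($10,779): $1,625 finishes the deductible; $9,154 goes to coinsurance; 25% of $9,154 = $2,288.50. Patient pays $3,913.50; OOP now $3,913.50. Plan pays $10,779 − $3,913.50 = $6,865.50.
Claim 2 ($1,439): deductible met; 25% of $1,439 = $359.75. Patient owes $359.75 (running OOP $4,273.25). Plan pays $1,439 − $359.75 = $1,079.25.
Claim 3 ($4,750): deductible met; 25% of $4,750 = $1,187.50. Adding that to $4,273.25 gives $5,460.75, past the $4,500 cap; patient pays only $4,500 − $4,273.25 = $226.75. Plan pays $4,750 − $226.75 = $4,523.25.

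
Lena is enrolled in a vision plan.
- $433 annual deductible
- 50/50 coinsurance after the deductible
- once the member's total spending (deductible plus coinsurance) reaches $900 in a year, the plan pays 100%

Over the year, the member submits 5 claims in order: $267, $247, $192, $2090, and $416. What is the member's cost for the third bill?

$96

Claim 1 — $267: fully absorbed by the deductible. Member owes $267 (running OOP $267).
Claim 2 — $247: deductible takes $166, $81 remains; coinsurance $81 × 50% = $40.50. Member owes $206.50 (running OOP $473.50).
Claim 3 — $192: 50% coinsurance on $192 = $96. Member owes $96 (running OOP $569.50).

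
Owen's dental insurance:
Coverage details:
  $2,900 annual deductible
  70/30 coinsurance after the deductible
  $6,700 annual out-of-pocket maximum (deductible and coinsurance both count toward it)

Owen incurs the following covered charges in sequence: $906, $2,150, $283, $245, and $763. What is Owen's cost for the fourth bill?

$73.50

Claim 1 ($906): all of it applies to the deductible. Cost to patient: $906. OOP to date $906.
Claim 2 ($2,150): $1,994 finishes the deductible; $156 goes to coinsurance; 30% of $156 = $46.80. Patient owes $2,040.80 (running OOP $2,946.80).
Claim 3 ($283): deductible already satisfied, so patient's share is 30% × $283 = $84.90. Cost to patient: $84.90. OOP to date $3,031.70.
Claim 4 ($245): 30% coinsurance on $245 = $73.50. Cost to patient: $73.50. OOP to date $3,105.20.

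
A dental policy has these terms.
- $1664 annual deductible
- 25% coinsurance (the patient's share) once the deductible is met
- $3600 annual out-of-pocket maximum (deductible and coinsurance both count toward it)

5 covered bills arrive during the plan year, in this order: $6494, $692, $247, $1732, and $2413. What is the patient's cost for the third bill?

$61.75

Claim 1 ($6494): $1664 finishes the deductible; $4830 goes to coinsurance; coinsurance $4830 × 25% = $1207.50. Cost to patient: $2871.50. OOP to date $2871.50.
Claim 2 ($692): deductible already satisfied, so patient's share is 25% × $692 = $173. Cost to patient: $173. OOP to date $3044.50.
Claim 3 ($247): deductible met; 25% of $247 = $61.75. Patient owes $61.75 (running OOP $3106.25).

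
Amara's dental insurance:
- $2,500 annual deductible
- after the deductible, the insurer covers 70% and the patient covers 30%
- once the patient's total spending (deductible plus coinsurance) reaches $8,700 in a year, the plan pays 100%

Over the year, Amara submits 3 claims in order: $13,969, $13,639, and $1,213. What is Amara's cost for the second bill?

Bill 1, $13,969: $2,500 to deductible, leaving $11,469; coinsurance $11,469 × 30% = $3,440.70. Cost to patient: $5,940.70. OOP to date $5,940.70.
Bill 2, $13,639: deductible met; 30% of $13,639 = $4,091.70. Adding that to $5,940.70 gives $10,032.40, past the $8,700 cap; patient pays only $8,700 − $5,940.70 = $2,759.30.

$2,759.30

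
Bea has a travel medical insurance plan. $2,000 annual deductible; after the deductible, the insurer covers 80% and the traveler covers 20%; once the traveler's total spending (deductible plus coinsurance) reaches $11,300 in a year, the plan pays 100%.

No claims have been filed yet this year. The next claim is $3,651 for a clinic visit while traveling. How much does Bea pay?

$2,330.20

Nothing has been paid toward the $2,000 deductible, so the first $2,000 of this charge is applied there.
After the $2,000 deductible portion, $3,651 − $2,000 = $1,651 is subject to coinsurance.
20% of $1,651 = $330.20 falls to the traveler.
So the traveler owes $2,000 + $330.20 = $2,330.20 before any cap.
Year-to-date out-of-pocket becomes $0 + $2,330.20 = $2,330.20, still under the $11,300 maximum, so no cap applies.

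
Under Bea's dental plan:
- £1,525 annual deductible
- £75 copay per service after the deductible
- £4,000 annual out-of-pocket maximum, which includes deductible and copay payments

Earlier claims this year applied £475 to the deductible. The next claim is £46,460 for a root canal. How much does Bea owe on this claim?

Remaining deductible: £1,525 − £475 = £1,050.
The remaining £45,410 (= £46,460 − £1,050) moves to the copay.
Copay on this service: £75.
So the patient owes £1,050 + £75 = £1,125 before any cap.
Cumulative spending £475 + £1,125 = £1,600 stays under the £4,000 maximum.

£1,125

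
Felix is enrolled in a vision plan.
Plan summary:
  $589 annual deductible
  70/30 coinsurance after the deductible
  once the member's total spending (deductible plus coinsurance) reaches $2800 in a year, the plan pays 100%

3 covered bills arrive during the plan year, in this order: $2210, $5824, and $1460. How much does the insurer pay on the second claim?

Bill 1, $2210: $589 to deductible, leaving $1621; member's 30% is $486.30. Member owes $1075.30 (running OOP $1075.30). Plan pays $2210 − $1075.30 = $1134.70.
Bill 2, $5824: deductible met; 30% of $5824 = $1747.20. Adding that to $1075.30 gives $2822.50, past the $2800 cap; member pays only $2800 − $1075.30 = $1724.70. Plan pays $5824 − $1724.70 = $4099.30.

$4099.30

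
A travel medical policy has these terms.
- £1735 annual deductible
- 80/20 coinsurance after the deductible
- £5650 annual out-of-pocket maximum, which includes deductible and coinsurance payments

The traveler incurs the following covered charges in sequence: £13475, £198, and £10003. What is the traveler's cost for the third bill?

£1527.40

Claim 1 (£13475): £1735 finishes the deductible; £11740 goes to coinsurance; coinsurance £11740 × 20% = £2348. Traveler owes £4083 (running OOP £4083).
Claim 2 (£198): deductible already satisfied, so traveler's share is 20% × £198 = £39.60. Traveler pays £39.60; OOP now £4122.60.
Claim 3 (£10003): deductible already satisfied, so traveler's share is 20% × £10003 = £2000.60. Adding that to £4122.60 gives £6123.20, past the £5650 cap; traveler pays only £5650 − £4122.60 = £1527.40.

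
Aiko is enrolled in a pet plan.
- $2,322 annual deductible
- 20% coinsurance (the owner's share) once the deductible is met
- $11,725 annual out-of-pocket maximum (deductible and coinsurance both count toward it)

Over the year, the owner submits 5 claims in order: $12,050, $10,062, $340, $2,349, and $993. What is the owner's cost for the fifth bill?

$198.60

#1 ($12,050): deductible takes $2,322, $9,728 remains; coinsurance $9,728 × 20% = $1,945.60. Owner pays $4,267.60; OOP now $4,267.60.
#2 ($10,062): deductible already satisfied, so owner's share is 20% × $10,062 = $2,012.40. Owner owes $2,012.40 (running OOP $6,280).
#3 ($340): deductible met; 20% of $340 = $68. Owner owes $68 (running OOP $6,348).
#4 ($2,349): deductible met; 20% of $2,349 = $469.80. Cost to owner: $469.80. OOP to date $6,817.80.
#5 ($993): deductible already satisfied, so owner's share is 20% × $993 = $198.60. Owner pays $198.60; OOP now $7,016.40.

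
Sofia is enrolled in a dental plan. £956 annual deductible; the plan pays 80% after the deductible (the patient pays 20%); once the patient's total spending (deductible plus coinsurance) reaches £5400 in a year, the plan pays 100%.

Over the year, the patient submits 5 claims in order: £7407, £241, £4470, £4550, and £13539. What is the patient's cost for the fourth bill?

Claim 1 (£7407): £956 to deductible, leaving £6451; coinsurance £6451 × 20% = £1290.20. Patient owes £2246.20 (running OOP £2246.20).
Claim 2 (£241): 20% coinsurance on £241 = £48.20. Patient owes £48.20 (running OOP £2294.40).
Claim 3 (£4470): deductible met; 20% of £4470 = £894. Cost to patient: £894. OOP to date £3188.40.
Claim 4 (£4550): 20% coinsurance on £4550 = £910. Patient owes £910 (running OOP £4098.40).

£910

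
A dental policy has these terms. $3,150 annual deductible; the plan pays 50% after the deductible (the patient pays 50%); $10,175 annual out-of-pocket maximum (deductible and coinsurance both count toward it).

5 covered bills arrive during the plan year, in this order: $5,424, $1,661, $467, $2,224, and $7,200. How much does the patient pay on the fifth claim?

$3,600

Bill 1, $5,424: deductible takes $3,150, $2,274 remains; coinsurance $2,274 × 50% = $1,137. Patient owes $4,287 (running OOP $4,287).
Bill 2, $1,661: 50% coinsurance on $1,661 = $830.50. Patient pays $830.50; OOP now $5,117.50.
Bill 3, $467: 50% coinsurance on $467 = $233.50. Cost to patient: $233.50. OOP to date $5,351.
Bill 4, $2,224: deductible met; 50% of $2,224 = $1,112. Cost to patient: $1,112. OOP to date $6,463.
Bill 5, $7,200: 50% coinsurance on $7,200 = $3,600. Patient pays $3,600; OOP now $10,063.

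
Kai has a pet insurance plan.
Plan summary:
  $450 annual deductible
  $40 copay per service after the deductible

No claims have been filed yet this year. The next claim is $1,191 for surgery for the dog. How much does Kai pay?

Deductible not yet touched, so the first $450 of the bill goes to the deductible.
The remaining $741 (= $1,191 − $450) moves to the copay.
Copay on this service: $40.
So the owner owes $450 + $40 = $490.

$490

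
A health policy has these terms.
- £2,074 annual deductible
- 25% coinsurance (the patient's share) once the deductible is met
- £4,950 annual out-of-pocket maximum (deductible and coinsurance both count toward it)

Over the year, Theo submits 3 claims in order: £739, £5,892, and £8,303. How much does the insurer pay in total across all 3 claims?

Bill 1, £739: entire amount goes to the deductible. Patient owes £739 (running OOP £739). Plan pays £739 − £739 = £0.
Bill 2, £5,892: £1,335 to deductible, leaving £4,557; coinsurance £4,557 × 25% = £1,139.25. Patient owes £2,474.25 (running OOP £3,213.25). Insurer: £5,892 − £2,474.25 = £3,417.75.
Bill 3, £8,303: deductible met; 25% of £8,303 = £2,075.75. OOP would hit £5,289 > £4,950, so the cap limits the patient to £4,950 − £3,213.25 = £1,736.75. Plan pays £8,303 − £1,736.75 = £6,566.25.
Insurer total: £0 + £3,417.75 + £6,566.25 = £9,984.

£9,984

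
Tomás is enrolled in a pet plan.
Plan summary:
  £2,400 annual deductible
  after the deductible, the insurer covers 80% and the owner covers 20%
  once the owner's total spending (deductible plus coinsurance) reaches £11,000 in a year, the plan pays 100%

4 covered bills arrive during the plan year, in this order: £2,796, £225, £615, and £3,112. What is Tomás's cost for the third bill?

Claim 1 (£2,796): £2,400 finishes the deductible; £396 goes to coinsurance; 20% of £396 = £79.20. Owner pays £2,479.20; OOP now £2,479.20.
Claim 2 (£225): 20% coinsurance on £225 = £45. Owner pays £45; OOP now £2,524.20.
Claim 3 (£615): 20% coinsurance on £615 = £123. Owner pays £123; OOP now £2,647.20.

£123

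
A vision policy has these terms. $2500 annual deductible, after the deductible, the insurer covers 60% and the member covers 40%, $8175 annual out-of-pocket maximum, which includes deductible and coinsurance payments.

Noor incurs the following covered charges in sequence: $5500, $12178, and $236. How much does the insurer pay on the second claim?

#1 ($5500): deductible takes $2500, $3000 remains; member's 40% is $1200. Member owes $3700 (running OOP $3700). Insurer: $5500 − $3700 = $1800.
#2 ($12178): 40% coinsurance on $12178 = $4871.20. Adding that to $3700 gives $8571.20, past the $8175 cap; member pays only $8175 − $3700 = $4475. Plan pays $12178 − $4475 = $7703.

$7703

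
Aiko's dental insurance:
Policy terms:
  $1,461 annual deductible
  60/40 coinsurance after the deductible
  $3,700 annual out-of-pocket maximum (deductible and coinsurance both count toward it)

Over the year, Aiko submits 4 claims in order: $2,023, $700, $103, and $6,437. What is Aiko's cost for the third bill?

Claim 1 ($2,023): deductible takes $1,461, $562 remains; 40% of $562 = $224.80. Cost to patient: $1,685.80. OOP to date $1,685.80.
Claim 2 ($700): deductible met; 40% of $700 = $280. Patient pays $280; OOP now $1,965.80.
Claim 3 ($103): 40% coinsurance on $103 = $41.20. Cost to patient: $41.20. OOP to date $2,007.

$41.20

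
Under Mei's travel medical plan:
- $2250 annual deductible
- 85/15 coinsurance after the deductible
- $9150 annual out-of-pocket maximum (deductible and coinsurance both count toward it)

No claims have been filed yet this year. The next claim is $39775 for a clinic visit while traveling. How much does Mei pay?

The full $2250 deductible is still open; $2250 of this bill applies to it.
The remaining $37525 (= $39775 − $2250) moves to coinsurance.
Coinsurance: $37525 × 15% = $5628.75.
That puts the traveler's cost at $2250 + $5628.75 = $7878.75 before any cap.
Total out-of-pocket so far would be $0 + $7878.75 = $7878.75, below the $9150 cap — no reduction.

$7878.75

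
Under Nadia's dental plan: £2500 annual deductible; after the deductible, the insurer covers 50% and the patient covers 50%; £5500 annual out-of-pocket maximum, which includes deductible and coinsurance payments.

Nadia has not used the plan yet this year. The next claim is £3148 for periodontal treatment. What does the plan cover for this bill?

Deductible not yet touched, so the first £2500 of the bill goes to the deductible.
After the £2500 deductible portion, £3148 − £2500 = £648 is subject to coinsurance.
Coinsurance: £648 × 50% = £324.
Patient responsibility before any cap: £2500 + £324 = £2824.
Total out-of-pocket so far would be £0 + £2824 = £2824, below the £5500 cap — no reduction.
The insurer covers the remainder: £3148 − £2824 = £324.

£324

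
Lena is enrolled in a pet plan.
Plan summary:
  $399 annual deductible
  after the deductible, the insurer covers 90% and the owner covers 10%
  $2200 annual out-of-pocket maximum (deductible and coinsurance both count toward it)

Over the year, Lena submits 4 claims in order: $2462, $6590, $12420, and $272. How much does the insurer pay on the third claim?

#1 ($2462): $399 finishes the deductible; $2063 goes to coinsurance; coinsurance $2063 × 10% = $206.30. Owner owes $605.30 (running OOP $605.30). Plan pays $2462 − $605.30 = $1856.70.
#2 ($6590): deductible already satisfied, so owner's share is 10% × $6590 = $659. Owner pays $659; OOP now $1264.30. Plan pays $6590 − $659 = $5931.
#3 ($12420): 10% coinsurance on $12420 = $1242. OOP would hit $2506.30 > $2200, so the cap limits the owner to $2200 − $1264.30 = $935.70. Insurer: $12420 − $935.70 = $11484.30.

$11484.30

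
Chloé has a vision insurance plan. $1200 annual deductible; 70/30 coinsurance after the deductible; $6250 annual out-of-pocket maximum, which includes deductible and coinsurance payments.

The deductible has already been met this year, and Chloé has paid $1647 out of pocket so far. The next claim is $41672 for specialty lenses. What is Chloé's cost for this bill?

The deductible is already satisfied, so the full bill goes to coinsurance.
30% of $41672 = $12501.60 falls to the member.
Adding $12501.60 to the $1647 already spent would give $14148.60, which exceeds the $6250 cap; the member pays just $6250 − $1647 = $4603.

$4603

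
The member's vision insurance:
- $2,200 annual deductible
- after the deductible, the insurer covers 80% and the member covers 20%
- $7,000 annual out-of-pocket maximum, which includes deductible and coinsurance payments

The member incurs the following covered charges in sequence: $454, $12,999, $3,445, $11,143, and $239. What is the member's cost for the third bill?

$689

Bill 1, $454: all of it applies to the deductible. Member owes $454 (running OOP $454).
Bill 2, $12,999: $1,746 to deductible, leaving $11,253; coinsurance $11,253 × 20% = $2,250.60. Member pays $3,996.60; OOP now $4,450.60.
Bill 3, $3,445: deductible met; 20% of $3,445 = $689. Cost to member: $689. OOP to date $5,139.60.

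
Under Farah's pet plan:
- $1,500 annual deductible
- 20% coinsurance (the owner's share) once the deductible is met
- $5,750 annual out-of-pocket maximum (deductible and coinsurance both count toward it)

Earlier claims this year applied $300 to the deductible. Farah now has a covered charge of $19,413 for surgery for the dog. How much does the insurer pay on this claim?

$14,570.40

$300 of the $1,500 deductible is already met, leaving $1,200.
That leaves $19,413 − $1,200 = $18,213 for coinsurance.
Owner's 20% share of $18,213 is $3,642.60.
So the owner owes $1,200 + $3,642.60 = $4,842.60 before any cap.
Total out-of-pocket so far would be $300 + $4,842.60 = $5,142.60, below the $5,750 cap — no reduction.
Insurer pays the balance: $19,413 − $4,842.60 = $14,570.40.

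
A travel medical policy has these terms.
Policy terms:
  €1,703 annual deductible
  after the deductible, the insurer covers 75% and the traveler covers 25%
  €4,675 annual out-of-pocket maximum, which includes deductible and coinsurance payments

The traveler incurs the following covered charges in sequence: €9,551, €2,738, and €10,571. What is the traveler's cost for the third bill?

Claim 1 (€9,551): deductible takes €1,703, €7,848 remains; 25% of €7,848 = €1,962. Traveler pays €3,665; OOP now €3,665.
Claim 2 (€2,738): deductible already satisfied, so traveler's share is 25% × €2,738 = €684.50. Cost to traveler: €684.50. OOP to date €4,349.50.
Claim 3 (€10,571): 25% coinsurance on €10,571 = €2,642.75. That would push OOP to €6,992.25, over the €4,675 cap, so traveler pays €4,675 − €4,349.50 = €325.50.

€325.50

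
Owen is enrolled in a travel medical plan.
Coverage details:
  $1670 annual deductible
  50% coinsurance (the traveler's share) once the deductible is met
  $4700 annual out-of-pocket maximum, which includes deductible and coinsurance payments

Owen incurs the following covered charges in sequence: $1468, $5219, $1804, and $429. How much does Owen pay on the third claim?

Claim 1 — $1468: entire amount goes to the deductible. Traveler owes $1468 (running OOP $1468).
Claim 2 — $5219: $202 to deductible, leaving $5017; coinsurance $5017 × 50% = $2508.50. Traveler owes $2710.50 (running OOP $4178.50).
Claim 3 — $1804: deductible met; 50% of $1804 = $902. That would push OOP to $5080.50, over the $4700 cap, so traveler pays $4700 − $4178.50 = $521.50.

$521.50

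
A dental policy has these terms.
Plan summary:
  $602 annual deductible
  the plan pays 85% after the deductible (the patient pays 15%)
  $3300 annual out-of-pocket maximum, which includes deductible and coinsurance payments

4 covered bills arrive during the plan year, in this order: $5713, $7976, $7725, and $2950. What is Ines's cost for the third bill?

$734.95

#1 ($5713): deductible takes $602, $5111 remains; coinsurance $5111 × 15% = $766.65. Patient owes $1368.65 (running OOP $1368.65).
#2 ($7976): deductible met; 15% of $7976 = $1196.40. Patient pays $1196.40; OOP now $2565.05.
#3 ($7725): deductible already satisfied, so patient's share is 15% × $7725 = $1158.75. Adding that to $2565.05 gives $3723.80, past the $3300 cap; patient pays only $3300 − $2565.05 = $734.95.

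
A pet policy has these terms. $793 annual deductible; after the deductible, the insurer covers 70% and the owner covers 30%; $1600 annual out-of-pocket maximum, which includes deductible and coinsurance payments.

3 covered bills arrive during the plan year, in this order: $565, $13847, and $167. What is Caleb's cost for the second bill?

$1035

#1 ($565): fully absorbed by the deductible. Owner pays $565; OOP now $565.
#2 ($13847): deductible takes $228, $13619 remains; owner's 30% is $4085.70. Deductible plus coinsurance: $228 + $4085.70 = $4313.70. That would push OOP to $4878.70, over the $1600 cap, so owner pays $1600 − $565 = $1035.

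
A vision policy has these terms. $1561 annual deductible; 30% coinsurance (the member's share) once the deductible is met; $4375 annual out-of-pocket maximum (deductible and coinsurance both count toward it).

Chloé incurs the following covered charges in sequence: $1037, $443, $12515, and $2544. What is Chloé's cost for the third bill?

$2895

#1 ($1037): entire amount goes to the deductible. Member pays $1037; OOP now $1037.
#2 ($443): all of it applies to the deductible. Member owes $443 (running OOP $1480).
#3 ($12515): $81 finishes the deductible; $12434 goes to coinsurance; member's 30% is $3730.20. Together that's $81 + $3730.20 = $3811.20. OOP would hit $5291.20 > $4375, so the cap limits the member to $4375 − $1480 = $2895.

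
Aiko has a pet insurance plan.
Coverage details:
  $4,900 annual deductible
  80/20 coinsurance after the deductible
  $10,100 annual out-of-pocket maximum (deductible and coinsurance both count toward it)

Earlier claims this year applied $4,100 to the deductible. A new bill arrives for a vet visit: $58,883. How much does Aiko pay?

Remaining deductible: $4,900 − $4,100 = $800.
That leaves $58,883 − $800 = $58,083 for coinsurance.
Owner's 20% share of $58,083 is $11,616.60.
So the owner owes $800 + $11,616.60 = $12,416.60 before any cap.
That would bring total out-of-pocket to $16,516.60, past the $10,100 cap. The owner is capped at $10,100 − $4,100 = $6,000 on this claim.

$6,000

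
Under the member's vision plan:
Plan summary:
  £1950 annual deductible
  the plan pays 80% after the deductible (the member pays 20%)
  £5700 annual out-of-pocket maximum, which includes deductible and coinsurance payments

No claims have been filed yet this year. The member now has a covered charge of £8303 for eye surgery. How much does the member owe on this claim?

Deductible not yet touched, so the first £1950 of the bill goes to the deductible.
The remaining £6353 (= £8303 − £1950) moves to coinsurance.
20% of £6353 = £1270.60 falls to the member.
That puts the member's cost at £1950 + £1270.60 = £3220.60 before any cap.
Total out-of-pocket so far would be £0 + £3220.60 = £3220.60, below the £5700 cap — no reduction.

£3220.60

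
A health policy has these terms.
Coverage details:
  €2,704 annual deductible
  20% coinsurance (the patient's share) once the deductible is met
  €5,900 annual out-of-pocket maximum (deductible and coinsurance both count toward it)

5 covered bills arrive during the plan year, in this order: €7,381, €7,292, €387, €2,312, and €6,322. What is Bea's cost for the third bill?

€77.40

Bill 1, €7,381: deductible takes €2,704, €4,677 remains; coinsurance €4,677 × 20% = €935.40. Patient owes €3,639.40 (running OOP €3,639.40).
Bill 2, €7,292: deductible already satisfied, so patient's share is 20% × €7,292 = €1,458.40. Patient owes €1,458.40 (running OOP €5,097.80).
Bill 3, €387: 20% coinsurance on €387 = €77.40. Cost to patient: €77.40. OOP to date €5,175.20.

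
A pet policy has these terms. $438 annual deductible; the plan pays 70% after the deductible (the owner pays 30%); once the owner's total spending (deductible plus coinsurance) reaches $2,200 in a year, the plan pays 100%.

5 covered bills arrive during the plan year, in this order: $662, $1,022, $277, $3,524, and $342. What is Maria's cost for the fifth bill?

$102.60

Bill 1, $662: $438 finishes the deductible; $224 goes to coinsurance; 30% of $224 = $67.20. Cost to owner: $505.20. OOP to date $505.20.
Bill 2, $1,022: deductible met; 30% of $1,022 = $306.60. Owner owes $306.60 (running OOP $811.80).
Bill 3, $277: deductible already satisfied, so owner's share is 30% × $277 = $83.10. Owner owes $83.10 (running OOP $894.90).
Bill 4, $3,524: deductible met; 30% of $3,524 = $1,057.20. Owner pays $1,057.20; OOP now $1,952.10.
Bill 5, $342: deductible met; 30% of $342 = $102.60. Owner pays $102.60; OOP now $2,054.70.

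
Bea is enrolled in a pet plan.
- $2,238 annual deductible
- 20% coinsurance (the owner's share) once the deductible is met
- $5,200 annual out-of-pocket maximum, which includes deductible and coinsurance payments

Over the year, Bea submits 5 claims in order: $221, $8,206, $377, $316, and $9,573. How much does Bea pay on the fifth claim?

Claim 1 — $221: entire amount goes to the deductible. Owner pays $221; OOP now $221.
Claim 2 — $8,206: $2,017 to deductible, leaving $6,189; coinsurance $6,189 × 20% = $1,237.80. Cost to owner: $3,254.80. OOP to date $3,475.80.
Claim 3 — $377: 20% coinsurance on $377 = $75.40. Owner pays $75.40; OOP now $3,551.20.
Claim 4 — $316: deductible met; 20% of $316 = $63.20. Owner pays $63.20; OOP now $3,614.40.
Claim 5 — $9,573: deductible already satisfied, so owner's share is 20% × $9,573 = $1,914.60. OOP would hit $5,529 > $5,200, so the cap limits the owner to $5,200 − $3,614.40 = $1,585.60.

$1,585.60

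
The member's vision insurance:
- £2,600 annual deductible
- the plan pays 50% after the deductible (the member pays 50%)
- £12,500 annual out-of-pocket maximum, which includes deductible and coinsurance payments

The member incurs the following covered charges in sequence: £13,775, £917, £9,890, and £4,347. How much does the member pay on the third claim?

Claim 1 — £13,775: £2,600 to deductible, leaving £11,175; coinsurance £11,175 × 50% = £5,587.50. Member owes £8,187.50 (running OOP £8,187.50).
Claim 2 — £917: deductible met; 50% of £917 = £458.50. Member pays £458.50; OOP now £8,646.
Claim 3 — £9,890: deductible already satisfied, so member's share is 50% × £9,890 = £4,945. Adding that to £8,646 gives £13,591, past the £12,500 cap; member pays only £12,500 − £8,646 = £3,854.

£3,854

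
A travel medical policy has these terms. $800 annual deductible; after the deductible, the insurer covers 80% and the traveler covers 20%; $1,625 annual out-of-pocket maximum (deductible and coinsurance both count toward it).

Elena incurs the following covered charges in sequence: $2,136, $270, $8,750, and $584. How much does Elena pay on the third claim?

$503.80

Claim 1 ($2,136): $800 to deductible, leaving $1,336; traveler's 20% is $267.20. Cost to traveler: $1,067.20. OOP to date $1,067.20.
Claim 2 ($270): 20% coinsurance on $270 = $54. Cost to traveler: $54. OOP to date $1,121.20.
Claim 3 ($8,750): 20% coinsurance on $8,750 = $1,750. Adding that to $1,121.20 gives $2,871.20, past the $1,625 cap; traveler pays only $1,625 − $1,121.20 = $503.80.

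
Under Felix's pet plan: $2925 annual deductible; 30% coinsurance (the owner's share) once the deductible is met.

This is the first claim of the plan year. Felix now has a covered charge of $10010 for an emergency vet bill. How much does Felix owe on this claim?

$5050.50

Nothing has been paid toward the $2925 deductible, so the first $2925 of this charge is applied there.
The remaining $7085 (= $10010 − $2925) moves to coinsurance.
Owner's 30% share of $7085 is $2125.50.
That puts the owner's cost at $2925 + $2125.50 = $5050.50.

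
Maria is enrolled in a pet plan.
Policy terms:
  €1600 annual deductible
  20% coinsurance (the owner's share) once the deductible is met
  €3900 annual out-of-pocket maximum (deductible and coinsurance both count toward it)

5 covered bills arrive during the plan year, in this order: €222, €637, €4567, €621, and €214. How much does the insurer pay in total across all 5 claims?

€3728.80

Claim 1 (€222): all of it applies to the deductible. Owner pays €222; OOP now €222. Insurer: €222 − €222 = €0.
Claim 2 (€637): all of it applies to the deductible. Owner owes €637 (running OOP €859). Plan pays €637 − €637 = €0.
Claim 3 (€4567): €741 to deductible, leaving €3826; owner's 20% is €765.20. Owner owes €1506.20 (running OOP €2365.20). Insurer: €4567 − €1506.20 = €3060.80.
Claim 4 (€621): deductible already satisfied, so owner's share is 20% × €621 = €124.20. Owner owes €124.20 (running OOP €2489.40). Plan pays €621 − €124.20 = €496.80.
Claim 5 (€214): deductible already satisfied, so owner's share is 20% × €214 = €42.80. Owner pays €42.80; OOP now €2532.20. Plan pays €214 − €42.80 = €171.20.
Insurer total = bills − owner's total = €6261 − €2532.20 = €3728.80.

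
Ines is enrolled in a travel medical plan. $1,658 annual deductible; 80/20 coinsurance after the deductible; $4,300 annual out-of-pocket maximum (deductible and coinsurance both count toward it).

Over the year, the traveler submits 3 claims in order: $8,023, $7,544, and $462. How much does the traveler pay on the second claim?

Claim 1 ($8,023): $1,658 to deductible, leaving $6,365; 20% of $6,365 = $1,273. Traveler pays $2,931; OOP now $2,931.
Claim 2 ($7,544): deductible already satisfied, so traveler's share is 20% × $7,544 = $1,508.80. That would push OOP to $4,439.80, over the $4,300 cap, so traveler pays $4,300 − $2,931 = $1,369.

$1,369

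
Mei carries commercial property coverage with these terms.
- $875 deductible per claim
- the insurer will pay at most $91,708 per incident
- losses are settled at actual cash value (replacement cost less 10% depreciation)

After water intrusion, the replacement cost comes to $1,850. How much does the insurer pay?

Depreciate 10%: the covered value is $1,850 × 0.9 = $1,665.
Less the $875 deductible: $1,665 − $875 = $790.
$790 ≤ $91,708, so the limit doesn't bind; insurer pays $790.

$790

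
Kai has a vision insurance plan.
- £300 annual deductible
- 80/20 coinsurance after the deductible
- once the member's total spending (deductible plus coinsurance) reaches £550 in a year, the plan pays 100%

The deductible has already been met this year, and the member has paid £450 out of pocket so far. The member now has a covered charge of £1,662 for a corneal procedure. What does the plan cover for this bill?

£1,562

The deductible is already satisfied, so the full bill goes to coinsurance.
20% of £1,662 = £332.40 falls to the member.
Year-to-date out-of-pocket would reach £450 + £332.40 = £782.40, above the £550 maximum, so the member pays only £550 − £450 = £100.
The insurer covers the remainder: £1,662 − £100 = £1,562.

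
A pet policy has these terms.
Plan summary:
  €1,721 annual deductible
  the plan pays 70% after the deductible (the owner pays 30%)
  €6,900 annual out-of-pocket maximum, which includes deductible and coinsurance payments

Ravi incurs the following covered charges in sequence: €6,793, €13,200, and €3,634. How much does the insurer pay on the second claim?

#1 (€6,793): deductible takes €1,721, €5,072 remains; owner's 30% is €1,521.60. Owner pays €3,242.60; OOP now €3,242.60. Insurer: €6,793 − €3,242.60 = €3,550.40.
#2 (€13,200): deductible already satisfied, so owner's share is 30% × €13,200 = €3,960. Adding that to €3,242.60 gives €7,202.60, past the €6,900 cap; owner pays only €6,900 − €3,242.60 = €3,657.40. Plan pays €13,200 − €3,657.40 = €9,542.60.

€9,542.60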